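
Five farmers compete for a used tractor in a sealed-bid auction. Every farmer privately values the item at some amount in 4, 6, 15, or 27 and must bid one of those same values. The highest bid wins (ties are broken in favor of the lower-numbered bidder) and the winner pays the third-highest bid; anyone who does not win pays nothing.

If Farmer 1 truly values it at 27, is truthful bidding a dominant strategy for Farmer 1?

Check each profile of the others' bids and compare truth against every alternative bid.
Others bid (4, 4, 4, 27): truth gives 23, best alternative gives 0.
Others bid (4, 4, 27, 4): truth gives 23, best alternative gives 0.
Others bid (4, 27, 4, 4): truth gives 23, best alternative gives 0.
Others bid (27, 4, 4, 4): truth gives 23, best alternative gives 0.
Others bid (4, 4, 6, 27): truth gives 21, best alternative gives 0.
Others bid (4, 4, 27, 6): truth gives 21, best alternative gives 0.
(Remaining 250 profiles checked similarly; truth is weakly best in each.)
In every case the truthful bid is at least as good as any alternative, so it is a dominant strategy.

Yes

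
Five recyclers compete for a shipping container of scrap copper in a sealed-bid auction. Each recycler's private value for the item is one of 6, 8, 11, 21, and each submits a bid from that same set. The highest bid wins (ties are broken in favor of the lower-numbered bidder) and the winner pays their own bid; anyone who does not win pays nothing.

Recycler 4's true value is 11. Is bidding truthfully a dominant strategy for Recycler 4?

No

Consider the case where Recycler 1 bids 6, Recycler 2 bids 6, Recycler 3 bids 6 and Recycler 5 bids 6.
Truthful bid 11: wins, pays 11, utility 11 - 11 = 0.
Bid 8 instead: wins, pays 8, utility 11 - 8 = 3.
Since 3 > 0, bidding 8 is strictly better here, so truthful bidding is not dominant.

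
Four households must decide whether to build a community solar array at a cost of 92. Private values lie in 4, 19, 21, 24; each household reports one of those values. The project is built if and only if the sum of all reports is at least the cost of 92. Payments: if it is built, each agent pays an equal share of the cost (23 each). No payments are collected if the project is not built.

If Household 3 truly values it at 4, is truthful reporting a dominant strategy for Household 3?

Check each profile of the others' reports and compare truth against every alternative report.
Others report (4, 4, 4): truth gives 0, best alternative gives 0.
Others report (4, 4, 19): truth gives 0, best alternative gives 0.
Others report (4, 4, 21): truth gives 0, best alternative gives 0.
Others report (4, 4, 24): truth gives 0, best alternative gives 0.
Others report (4, 19, 4): truth gives 0, best alternative gives 0.
Others report (4, 19, 19): truth gives 0, best alternative gives 0.
(Remaining 58 profiles checked similarly; truth is weakly best in each.)
In every case the truthful report is at least as good as any alternative, so it is a dominant strategy.

Yes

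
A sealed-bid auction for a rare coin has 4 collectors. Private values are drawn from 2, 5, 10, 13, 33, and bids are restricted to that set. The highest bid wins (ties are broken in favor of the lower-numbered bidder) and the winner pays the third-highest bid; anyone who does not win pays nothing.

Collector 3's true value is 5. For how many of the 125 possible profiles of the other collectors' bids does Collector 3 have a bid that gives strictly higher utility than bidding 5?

9

Others bid (2, 2, 10): truth gives 0; bid 10 gives 3 > 0. Violating.
Others bid (2, 2, 13): truth gives 0; bid 13 gives 3 > 0. Violating.
Others bid (2, 2, 33): truth gives 0; bid 33 gives 3 > 0. Violating.
Others bid (2, 5, 2): truth gives 0; bid 10 gives 3 > 0. Violating.
Others bid (2, 2, 2): truth gives 3; no alternative beats it.
Others bid (2, 2, 5): truth gives 3; no alternative beats it.
(Checking all 125 profiles: 9 have a profitable deviation, 116 do not.)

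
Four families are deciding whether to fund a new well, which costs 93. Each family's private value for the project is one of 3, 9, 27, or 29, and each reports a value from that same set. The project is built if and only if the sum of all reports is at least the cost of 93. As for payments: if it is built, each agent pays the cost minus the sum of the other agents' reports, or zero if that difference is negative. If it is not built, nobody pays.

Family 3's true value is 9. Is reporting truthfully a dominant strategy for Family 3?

Yes

Check each profile of the others' reports and compare truth against every alternative report.
Others report (29, 29, 29): truth gives 3, best alternative gives 3.
Others report (27, 29, 29): truth gives 1, best alternative gives 1.
Others report (29, 27, 29): truth gives 1, best alternative gives 1.
Others report (29, 29, 27): truth gives 1, best alternative gives 1.
Others report (3, 3, 3): truth gives 0, best alternative gives 0.
Others report (3, 3, 9): truth gives 0, best alternative gives 0.
(Remaining 58 profiles checked similarly; truth is weakly best in each.)
In every case the truthful report is at least as good as any alternative, so it is a dominant strategy.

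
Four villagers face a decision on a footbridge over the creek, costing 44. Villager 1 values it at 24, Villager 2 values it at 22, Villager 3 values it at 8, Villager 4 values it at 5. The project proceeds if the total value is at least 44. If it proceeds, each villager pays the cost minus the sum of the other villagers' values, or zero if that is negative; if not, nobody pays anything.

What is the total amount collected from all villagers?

16

Total value 59 ≥ cost 44, so it is built.
Villager 1: others sum to 35; max(0, 44 - 35) = 9.
Villager 2: others sum to 37; max(0, 44 - 37) = 7.
Villager 3: others sum to 51; max(0, 44 - 51) = 0.
Villager 4: others sum to 54; max(0, 44 - 54) = 0.
Total collected = 9 + 7 + 0 + 0 = 16.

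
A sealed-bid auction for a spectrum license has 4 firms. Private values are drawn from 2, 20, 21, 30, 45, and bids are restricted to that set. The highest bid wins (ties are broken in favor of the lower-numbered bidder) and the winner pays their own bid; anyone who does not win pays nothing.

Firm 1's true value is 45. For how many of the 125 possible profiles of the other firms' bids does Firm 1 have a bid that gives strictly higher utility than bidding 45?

64

Others bid (2, 2, 2): truth gives 0; bid 2 gives 43 > 0. Violating.
Others bid (2, 2, 20): truth gives 0; bid 20 gives 25 > 0. Violating.
Others bid (2, 2, 21): truth gives 0; bid 21 gives 24 > 0. Violating.
Others bid (2, 2, 30): truth gives 0; bid 30 gives 15 > 0. Violating.
Others bid (2, 2, 45): truth gives 0; no alternative beats it.
Others bid (2, 20, 45): truth gives 0; no alternative beats it.
(Checking all 125 profiles: 64 have a profitable deviation, 61 do not.)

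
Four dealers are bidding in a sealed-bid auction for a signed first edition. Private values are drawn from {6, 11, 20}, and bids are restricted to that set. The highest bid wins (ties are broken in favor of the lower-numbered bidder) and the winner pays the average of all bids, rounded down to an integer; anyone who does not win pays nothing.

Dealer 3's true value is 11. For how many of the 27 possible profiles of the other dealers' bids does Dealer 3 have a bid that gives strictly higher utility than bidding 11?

Others bid (6, 11, 6): truth gives 0; bid 20 gives 1 > 0. Violating.
Others bid (11, 6, 6): truth gives 0; bid 20 gives 1 > 0. Violating.
Others bid (6, 6, 6): truth gives 4; no alternative beats it.
Others bid (6, 6, 11): truth gives 3; no alternative beats it.
(Checking all 27 profiles: 2 have a profitable deviation, 25 do not.)

2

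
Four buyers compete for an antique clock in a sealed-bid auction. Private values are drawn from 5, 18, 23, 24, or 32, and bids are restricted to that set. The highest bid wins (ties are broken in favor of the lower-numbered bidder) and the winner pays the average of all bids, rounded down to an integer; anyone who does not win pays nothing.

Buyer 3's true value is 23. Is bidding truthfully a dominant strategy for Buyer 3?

No

Consider the case where Buyer 1 bids 5, Buyer 2 bids 5 and Buyer 4 bids 5.
Truthful bid 23: wins, pays 9, utility 23 - 9 = 14.
Bid 18 instead: wins, pays 8, utility 23 - 8 = 15.
Since 15 > 14, bidding 18 is strictly better here, so truthful bidding is not dominant.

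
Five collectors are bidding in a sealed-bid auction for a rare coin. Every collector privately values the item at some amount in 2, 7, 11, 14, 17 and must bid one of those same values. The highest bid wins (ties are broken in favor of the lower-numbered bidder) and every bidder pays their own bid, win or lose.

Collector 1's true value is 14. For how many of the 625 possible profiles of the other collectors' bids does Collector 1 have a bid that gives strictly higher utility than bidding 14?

450

Others bid (2, 2, 2, 2): truth gives 0; bid 2 gives 12 > 0. Violating.
Others bid (2, 2, 2, 7): truth gives 0; bid 7 gives 7 > 0. Violating.
Others bid (2, 2, 2, 11): truth gives 0; bid 11 gives 3 > 0. Violating.
Others bid (2, 2, 2, 17): truth gives -14; bid 2 gives -2 > -14. Violating.
Others bid (2, 2, 2, 14): truth gives 0; no alternative beats it.
Others bid (2, 2, 7, 14): truth gives 0; no alternative beats it.
(Checking all 625 profiles: 450 have a profitable deviation, 175 do not.)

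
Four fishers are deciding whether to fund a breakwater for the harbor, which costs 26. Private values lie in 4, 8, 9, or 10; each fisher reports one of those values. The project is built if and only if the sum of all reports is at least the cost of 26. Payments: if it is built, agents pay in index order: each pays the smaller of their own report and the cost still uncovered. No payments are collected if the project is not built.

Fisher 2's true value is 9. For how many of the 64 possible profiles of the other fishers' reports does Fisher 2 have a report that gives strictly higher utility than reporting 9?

57

Others report (4, 4, 10): truth gives 0; report 8 gives 1 > 0. Violating.
Others report (4, 8, 8): truth gives 0; report 8 gives 1 > 0. Violating.
Others report (4, 8, 9): truth gives 0; report 8 gives 1 > 0. Violating.
Others report (4, 8, 10): truth gives 0; report 4 gives 5 > 0. Violating.
Others report (4, 4, 4): truth gives 0; no alternative beats it.
Others report (4, 4, 8): truth gives 0; no alternative beats it.
(Checking all 64 profiles: 57 have a profitable deviation, 7 do not.)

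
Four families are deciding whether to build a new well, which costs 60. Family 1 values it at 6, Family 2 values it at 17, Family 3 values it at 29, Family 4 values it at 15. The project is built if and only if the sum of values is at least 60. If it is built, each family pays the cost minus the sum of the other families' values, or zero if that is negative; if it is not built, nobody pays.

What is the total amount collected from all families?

Total value 67 ≥ cost 60, so it is built.
Family 1: others sum to 61; max(0, 60 - 61) = 0.
Family 2: others sum to 50; max(0, 60 - 50) = 10.
Family 3: others sum to 38; max(0, 60 - 38) = 22.
Family 4: others sum to 52; max(0, 60 - 52) = 8.
Total collected = 0 + 10 + 22 + 8 = 40.

40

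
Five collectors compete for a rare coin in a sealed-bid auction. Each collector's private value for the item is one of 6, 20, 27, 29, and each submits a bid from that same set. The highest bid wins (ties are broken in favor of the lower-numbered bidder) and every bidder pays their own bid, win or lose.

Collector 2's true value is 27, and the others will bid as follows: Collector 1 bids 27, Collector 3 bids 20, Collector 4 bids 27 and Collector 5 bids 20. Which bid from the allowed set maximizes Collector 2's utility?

29

Bid 6: loses but pays 6, utility -6.
Bid 20: loses but pays 20, utility -20.
Bid 27: loses but pays 27, utility -27.
Bid 29: wins, pays 29, utility 27 - 29 = -2.
The best choice is 29 with utility -2.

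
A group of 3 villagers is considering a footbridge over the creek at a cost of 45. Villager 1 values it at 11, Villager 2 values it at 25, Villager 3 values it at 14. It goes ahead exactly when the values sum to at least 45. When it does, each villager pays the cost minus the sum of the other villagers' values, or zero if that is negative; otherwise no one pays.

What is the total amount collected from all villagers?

Total value 50 ≥ cost 45, so it is built.
Villager 1: others sum to 39; max(0, 45 - 39) = 6.
Villager 2: others sum to 25; max(0, 45 - 25) = 20.
Villager 3: others sum to 36; max(0, 45 - 36) = 9.
Total collected = 6 + 20 + 9 = 35.

35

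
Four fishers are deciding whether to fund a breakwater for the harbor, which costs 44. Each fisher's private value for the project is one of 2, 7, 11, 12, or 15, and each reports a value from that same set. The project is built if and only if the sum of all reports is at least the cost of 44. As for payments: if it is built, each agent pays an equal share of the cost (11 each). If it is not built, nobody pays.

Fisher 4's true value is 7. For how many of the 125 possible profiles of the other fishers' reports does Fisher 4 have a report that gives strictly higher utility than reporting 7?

Others report (7, 15, 15): truth gives -4; report 2 gives 0 > -4. Violating.
Others report (11, 11, 15): truth gives -4; report 2 gives 0 > -4. Violating.
Others report (11, 12, 15): truth gives -4; report 2 gives 0 > -4. Violating.
Others report (11, 15, 11): truth gives -4; report 2 gives 0 > -4. Violating.
Others report (2, 2, 2): truth gives 0; no alternative beats it.
Others report (2, 2, 7): truth gives 0; no alternative beats it.
(Checking all 125 profiles: 18 have a profitable deviation, 107 do not.)

18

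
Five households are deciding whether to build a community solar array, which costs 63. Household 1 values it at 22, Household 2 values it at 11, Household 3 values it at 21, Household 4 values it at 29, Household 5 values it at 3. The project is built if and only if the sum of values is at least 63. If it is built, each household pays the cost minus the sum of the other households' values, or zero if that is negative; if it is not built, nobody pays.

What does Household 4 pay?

6

Total value 86 ≥ cost 63, so the project is built.
The other households' values sum to 57.
Cost minus that sum is 63 - 57 = 6.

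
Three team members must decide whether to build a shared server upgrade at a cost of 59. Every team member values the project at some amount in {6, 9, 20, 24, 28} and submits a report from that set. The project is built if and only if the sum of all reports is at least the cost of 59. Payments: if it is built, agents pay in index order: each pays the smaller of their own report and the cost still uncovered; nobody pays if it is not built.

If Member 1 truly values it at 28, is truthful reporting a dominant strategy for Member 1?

No

Consider the case where Member 2 reports 9 and Member 3 reports 28.
Truthful report 28: project built, pays 28, utility 28 - 28 = 0.
Report 24 instead: project built, pays 24, utility 28 - 24 = 4.
Since 4 > 0, reporting 24 is strictly better here, so truthful reporting is not dominant.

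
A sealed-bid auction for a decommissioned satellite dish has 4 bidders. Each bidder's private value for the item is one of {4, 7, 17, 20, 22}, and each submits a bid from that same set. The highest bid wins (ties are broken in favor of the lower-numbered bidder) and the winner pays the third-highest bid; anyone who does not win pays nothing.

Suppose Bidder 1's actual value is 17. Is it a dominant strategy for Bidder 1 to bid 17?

Consider the case where Bidder 2 bids 4, Bidder 3 bids 4 and Bidder 4 bids 20.
Truthful bid 17: loses, pays 0, utility 0.
Bid 20 instead: wins, pays 4, utility 17 - 4 = 13.
Since 13 > 0, bidding 20 is strictly better here, so truthful bidding is not dominant.

No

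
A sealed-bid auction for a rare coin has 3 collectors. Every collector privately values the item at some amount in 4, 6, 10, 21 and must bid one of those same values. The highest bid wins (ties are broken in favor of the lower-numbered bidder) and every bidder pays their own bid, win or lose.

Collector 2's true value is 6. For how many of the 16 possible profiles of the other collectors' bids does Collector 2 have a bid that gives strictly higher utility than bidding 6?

14

Others bid (4, 10): truth gives -6; bid 4 gives -4 > -6. Violating.
Others bid (4, 21): truth gives -6; bid 4 gives -4 > -6. Violating.
Others bid (6, 4): truth gives -6; bid 4 gives -4 > -6. Violating.
Others bid (6, 6): truth gives -6; bid 4 gives -4 > -6. Violating.
Others bid (4, 4): truth gives 0; no alternative beats it.
Others bid (4, 6): truth gives 0; no alternative beats it.
(Checking all 16 profiles: 14 have a profitable deviation, 2 do not.)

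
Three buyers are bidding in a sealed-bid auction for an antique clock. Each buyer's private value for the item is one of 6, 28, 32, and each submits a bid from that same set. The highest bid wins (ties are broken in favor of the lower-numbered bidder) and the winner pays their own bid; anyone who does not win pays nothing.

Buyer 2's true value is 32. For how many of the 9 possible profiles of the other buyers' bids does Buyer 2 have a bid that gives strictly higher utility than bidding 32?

Others bid (6, 6): truth gives 0; bid 28 gives 4 > 0. Violating.
Others bid (6, 28): truth gives 0; bid 28 gives 4 > 0. Violating.
Others bid (6, 32): truth gives 0; no alternative beats it.
Others bid (28, 6): truth gives 0; no alternative beats it.
(Checking all 9 profiles: 2 have a profitable deviation, 7 do not.)

2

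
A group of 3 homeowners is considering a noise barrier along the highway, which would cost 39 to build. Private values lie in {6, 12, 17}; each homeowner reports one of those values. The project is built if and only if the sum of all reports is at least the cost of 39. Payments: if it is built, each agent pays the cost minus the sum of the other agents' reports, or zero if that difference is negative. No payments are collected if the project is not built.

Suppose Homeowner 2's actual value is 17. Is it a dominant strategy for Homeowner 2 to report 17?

Yes

Check each profile of the others' reports and compare truth against every alternative report.
Others report (12, 12): truth gives 2, best alternative gives 0.
Others report (6, 17): truth gives 1, best alternative gives 0.
Others report (17, 6): truth gives 1, best alternative gives 0.
Others report (17, 17): truth gives 12, best alternative gives 12.
Others report (12, 17): truth gives 7, best alternative gives 7.
Others report (17, 12): truth gives 7, best alternative gives 7.
(Remaining 3 profiles checked similarly; truth is weakly best in each.)
In every case the truthful report is at least as good as any alternative, so it is a dominant strategy.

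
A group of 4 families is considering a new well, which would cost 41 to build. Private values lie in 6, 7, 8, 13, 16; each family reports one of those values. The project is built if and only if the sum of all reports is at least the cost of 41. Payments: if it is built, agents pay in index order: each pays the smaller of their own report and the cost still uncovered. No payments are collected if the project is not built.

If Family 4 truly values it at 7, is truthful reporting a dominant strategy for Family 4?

Yes

Check each profile of the others' reports and compare truth against every alternative report.
Others report (13, 13, 16): truth gives 7, best alternative gives 7.
Others report (13, 16, 13): truth gives 7, best alternative gives 7.
Others report (13, 16, 16): truth gives 7, best alternative gives 7.
Others report (16, 13, 13): truth gives 7, best alternative gives 7.
Others report (16, 13, 16): truth gives 7, best alternative gives 7.
Others report (16, 16, 13): truth gives 7, best alternative gives 7.
(Remaining 119 profiles checked similarly; truth is weakly best in each.)
In every case the truthful report is at least as good as any alternative, so it is a dominant strategy.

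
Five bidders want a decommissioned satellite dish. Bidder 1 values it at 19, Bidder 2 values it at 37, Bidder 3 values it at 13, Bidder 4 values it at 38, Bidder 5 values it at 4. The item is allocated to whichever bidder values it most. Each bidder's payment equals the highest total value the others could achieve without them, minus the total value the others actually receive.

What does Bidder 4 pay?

Bidder 4 has the highest value and receives the item.
Without Bidder 4, the item would go to the next-highest value, 37, so the others could achieve 37.
With Bidder 4 present and winning, the others receive nothing, so their total is 0.
Payment = 37 - 0 = 37.

37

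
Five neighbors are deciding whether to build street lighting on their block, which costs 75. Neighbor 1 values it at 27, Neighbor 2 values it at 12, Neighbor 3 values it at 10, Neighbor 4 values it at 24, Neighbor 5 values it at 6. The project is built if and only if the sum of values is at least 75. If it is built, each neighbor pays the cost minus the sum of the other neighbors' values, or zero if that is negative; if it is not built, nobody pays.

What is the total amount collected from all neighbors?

Total value 79 ≥ cost 75, so it is built.
Neighbor 1: others sum to 52; max(0, 75 - 52) = 23.
Neighbor 2: others sum to 67; max(0, 75 - 67) = 8.
Neighbor 3: others sum to 69; max(0, 75 - 69) = 6.
Neighbor 4: others sum to 55; max(0, 75 - 55) = 20.
Neighbor 5: others sum to 73; max(0, 75 - 73) = 2.
Total collected = 23 + 8 + 6 + 20 + 2 = 59.

59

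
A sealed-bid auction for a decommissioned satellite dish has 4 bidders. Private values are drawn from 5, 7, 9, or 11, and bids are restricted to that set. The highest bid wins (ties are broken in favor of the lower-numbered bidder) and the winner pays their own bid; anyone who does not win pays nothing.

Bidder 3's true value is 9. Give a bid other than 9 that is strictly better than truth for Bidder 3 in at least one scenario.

Suppose Bidder 1 bids 5, Bidder 2 bids 5 and Bidder 4 bids 5.
Bid 9: wins, pays 9, utility 9 - 9 = 0.
Bid 7: wins, pays 7, utility 9 - 7 = 2.
So bidding 7 beats truth here (2 > 0).

7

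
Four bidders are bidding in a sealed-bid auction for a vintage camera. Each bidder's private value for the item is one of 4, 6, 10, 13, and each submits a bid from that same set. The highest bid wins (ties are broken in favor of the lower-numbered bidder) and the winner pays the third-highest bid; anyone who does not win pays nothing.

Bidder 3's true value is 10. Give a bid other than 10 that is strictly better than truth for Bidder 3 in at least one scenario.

13

Suppose Bidder 1 bids 4, Bidder 2 bids 4 and Bidder 4 bids 13.
Bid 10: loses, pays 0, utility 0.
Bid 13: wins, pays 4, utility 10 - 4 = 6.
So bidding 13 beats truth here (6 > 0).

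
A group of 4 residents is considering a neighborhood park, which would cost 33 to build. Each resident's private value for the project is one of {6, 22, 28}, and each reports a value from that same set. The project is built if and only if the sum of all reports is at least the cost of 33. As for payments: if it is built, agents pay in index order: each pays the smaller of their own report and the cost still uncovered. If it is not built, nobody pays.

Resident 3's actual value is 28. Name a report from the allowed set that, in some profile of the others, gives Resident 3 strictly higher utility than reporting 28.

6

Suppose Resident 1 reports 6, Resident 2 reports 6 and Resident 4 reports 22.
Report 28: project built, pays 21, utility 28 - 21 = 7.
Report 6: project built, pays 6, utility 28 - 6 = 22.
So reporting 6 beats truth here (22 > 7).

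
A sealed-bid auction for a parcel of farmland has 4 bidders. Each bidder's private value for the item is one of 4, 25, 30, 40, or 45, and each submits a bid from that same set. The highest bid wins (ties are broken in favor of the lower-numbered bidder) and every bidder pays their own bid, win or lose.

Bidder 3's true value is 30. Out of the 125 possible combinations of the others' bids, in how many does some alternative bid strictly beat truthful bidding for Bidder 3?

115

Others bid (4, 4, 4): truth gives 0; bid 25 gives 5 > 0. Violating.
Others bid (4, 4, 25): truth gives 0; bid 25 gives 5 > 0. Violating.
Others bid (4, 4, 40): truth gives -30; bid 4 gives -4 > -30. Violating.
Others bid (4, 4, 45): truth gives -30; bid 4 gives -4 > -30. Violating.
Others bid (4, 4, 30): truth gives 0; no alternative beats it.
Others bid (4, 25, 4): truth gives 0; no alternative beats it.
(Checking all 125 profiles: 115 have a profitable deviation, 10 do not.)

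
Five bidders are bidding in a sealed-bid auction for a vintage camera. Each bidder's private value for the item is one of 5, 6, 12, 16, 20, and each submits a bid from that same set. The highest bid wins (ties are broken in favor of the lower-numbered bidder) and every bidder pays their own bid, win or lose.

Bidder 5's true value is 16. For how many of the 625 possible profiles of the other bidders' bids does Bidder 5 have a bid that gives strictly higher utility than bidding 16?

Others bid (5, 5, 5, 5): truth gives 0; bid 6 gives 10 > 0. Violating.
Others bid (5, 5, 5, 6): truth gives 0; bid 12 gives 4 > 0. Violating.
Others bid (5, 5, 5, 16): truth gives -16; bid 20 gives -4 > -16. Violating.
Others bid (5, 5, 5, 20): truth gives -16; bid 5 gives -5 > -16. Violating.
Others bid (5, 5, 5, 12): truth gives 0; no alternative beats it.
Others bid (5, 5, 6, 12): truth gives 0; no alternative beats it.
(Checking all 625 profiles: 560 have a profitable deviation, 65 do not.)

560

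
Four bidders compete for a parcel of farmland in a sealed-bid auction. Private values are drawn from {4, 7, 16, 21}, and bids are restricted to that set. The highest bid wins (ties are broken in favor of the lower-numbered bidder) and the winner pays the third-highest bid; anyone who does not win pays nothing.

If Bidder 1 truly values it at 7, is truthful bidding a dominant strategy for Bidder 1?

No

Consider the case where Bidder 2 bids 4, Bidder 3 bids 4 and Bidder 4 bids 16.
Truthful bid 7: loses, pays 0, utility 0.
Bid 16 instead: wins, pays 4, utility 7 - 4 = 3.
Since 3 > 0, bidding 16 is strictly better here, so truthful bidding is not dominant.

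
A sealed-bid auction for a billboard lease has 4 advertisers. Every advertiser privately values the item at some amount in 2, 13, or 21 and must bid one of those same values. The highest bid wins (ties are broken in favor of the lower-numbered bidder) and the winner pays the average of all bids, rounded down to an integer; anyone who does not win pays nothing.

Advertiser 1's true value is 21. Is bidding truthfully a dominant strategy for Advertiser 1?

Consider the case where Advertiser 2 bids 2, Advertiser 3 bids 2 and Advertiser 4 bids 2.
Truthful bid 21: wins, pays 6, utility 21 - 6 = 15.
Bid 2 instead: wins, pays 2, utility 21 - 2 = 19.
Since 19 > 15, bidding 2 is strictly better here, so truthful bidding is not dominant.

No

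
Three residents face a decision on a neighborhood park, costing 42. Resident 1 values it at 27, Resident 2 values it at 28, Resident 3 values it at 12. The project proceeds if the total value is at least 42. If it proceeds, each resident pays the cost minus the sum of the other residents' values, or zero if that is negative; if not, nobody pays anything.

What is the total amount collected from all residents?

5

Total value 67 ≥ cost 42, so it is built.
Resident 1: others sum to 40; max(0, 42 - 40) = 2.
Resident 2: others sum to 39; max(0, 42 - 39) = 3.
Resident 3: others sum to 55; max(0, 42 - 55) = 0.
Total collected = 2 + 3 + 0 = 5.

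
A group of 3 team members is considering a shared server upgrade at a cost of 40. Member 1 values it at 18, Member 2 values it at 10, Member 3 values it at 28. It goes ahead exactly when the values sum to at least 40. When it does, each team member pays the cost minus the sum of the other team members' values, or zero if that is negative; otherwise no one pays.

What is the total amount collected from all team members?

14

Total value 56 ≥ cost 40, so it is built.
Member 1: others sum to 38; max(0, 40 - 38) = 2.
Member 2: others sum to 46; max(0, 40 - 46) = 0.
Member 3: others sum to 28; max(0, 40 - 28) = 12.
Total collected = 2 + 0 + 12 = 14.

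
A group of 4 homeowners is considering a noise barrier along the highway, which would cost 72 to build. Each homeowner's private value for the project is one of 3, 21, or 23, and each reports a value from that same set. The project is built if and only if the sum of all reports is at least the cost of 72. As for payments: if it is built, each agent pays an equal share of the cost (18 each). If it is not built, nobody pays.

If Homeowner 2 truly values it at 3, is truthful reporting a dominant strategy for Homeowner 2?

Yes

Check each profile of the others' reports and compare truth against every alternative report.
Others report (21, 21, 21): truth gives 0, best alternative gives -15.
Others report (21, 21, 23): truth gives 0, best alternative gives -15.
Others report (21, 23, 21): truth gives 0, best alternative gives -15.
Others report (21, 23, 23): truth gives 0, best alternative gives -15.
Others report (23, 21, 21): truth gives 0, best alternative gives -15.
Others report (23, 21, 23): truth gives 0, best alternative gives -15.
(Remaining 21 profiles checked similarly; truth is weakly best in each.)
In every case the truthful report is at least as good as any alternative, so it is a dominant strategy.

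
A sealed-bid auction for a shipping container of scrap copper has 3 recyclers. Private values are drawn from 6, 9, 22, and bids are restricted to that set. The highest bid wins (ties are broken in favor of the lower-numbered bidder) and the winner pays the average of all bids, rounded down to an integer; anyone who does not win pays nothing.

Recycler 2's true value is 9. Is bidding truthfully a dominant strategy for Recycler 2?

Yes

Check each profile of the others' bids and compare truth against every alternative bid.
Others bid (6, 6): truth gives 2, best alternative gives 0.
Others bid (6, 9): truth gives 1, best alternative gives 0.
Others bid (6, 22): truth gives 0, best alternative gives 0.
Others bid (9, 6): truth gives 0, best alternative gives 0.
Others bid (9, 9): truth gives 0, best alternative gives 0.
Others bid (9, 22): truth gives 0, best alternative gives 0.
(Remaining 3 profiles checked similarly; truth is weakly best in each.)
In every case the truthful bid is at least as good as any alternative, so it is a dominant strategy.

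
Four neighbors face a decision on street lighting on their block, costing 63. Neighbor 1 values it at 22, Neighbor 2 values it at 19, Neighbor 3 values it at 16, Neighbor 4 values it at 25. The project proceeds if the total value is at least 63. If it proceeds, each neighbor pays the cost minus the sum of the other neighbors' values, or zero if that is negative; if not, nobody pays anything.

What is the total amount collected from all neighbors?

Total value 82 ≥ cost 63, so it is built.
Neighbor 1: others sum to 60; max(0, 63 - 60) = 3.
Neighbor 2: others sum to 63; max(0, 63 - 63) = 0.
Neighbor 3: others sum to 66; max(0, 63 - 66) = 0.
Neighbor 4: others sum to 57; max(0, 63 - 57) = 6.
Total collected = 3 + 0 + 0 + 6 = 9.

9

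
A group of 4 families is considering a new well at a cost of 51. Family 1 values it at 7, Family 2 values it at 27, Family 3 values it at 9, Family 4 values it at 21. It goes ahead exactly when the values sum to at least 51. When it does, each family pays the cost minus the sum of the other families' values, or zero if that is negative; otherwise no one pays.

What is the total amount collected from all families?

22

Total value 64 ≥ cost 51, so it is built.
Family 1: others sum to 57; max(0, 51 - 57) = 0.
Family 2: others sum to 37; max(0, 51 - 37) = 14.
Family 3: others sum to 55; max(0, 51 - 55) = 0.
Family 4: others sum to 43; max(0, 51 - 43) = 8.
Total collected = 0 + 14 + 0 + 8 = 22.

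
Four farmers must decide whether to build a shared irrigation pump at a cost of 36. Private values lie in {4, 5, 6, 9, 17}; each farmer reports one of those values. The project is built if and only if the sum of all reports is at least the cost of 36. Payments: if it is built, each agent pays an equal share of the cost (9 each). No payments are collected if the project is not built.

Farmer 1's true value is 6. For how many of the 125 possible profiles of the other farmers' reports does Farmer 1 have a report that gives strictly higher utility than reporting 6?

12

Others report (4, 9, 17): truth gives -3; report 4 gives 0 > -3. Violating.
Others report (4, 17, 9): truth gives -3; report 4 gives 0 > -3. Violating.
Others report (5, 9, 17): truth gives -3; report 4 gives 0 > -3. Violating.
Others report (5, 17, 9): truth gives -3; report 4 gives 0 > -3. Violating.
Others report (4, 4, 4): truth gives 0; no alternative beats it.
Others report (4, 4, 5): truth gives 0; no alternative beats it.
(Checking all 125 profiles: 12 have a profitable deviation, 113 do not.)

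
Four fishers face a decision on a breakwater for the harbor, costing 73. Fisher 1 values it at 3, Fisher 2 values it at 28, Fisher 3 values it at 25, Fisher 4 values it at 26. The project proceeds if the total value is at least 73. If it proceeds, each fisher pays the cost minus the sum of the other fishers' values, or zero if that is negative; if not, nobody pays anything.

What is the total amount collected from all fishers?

Total value 82 ≥ cost 73, so it is built.
Fisher 1: others sum to 79; max(0, 73 - 79) = 0.
Fisher 2: others sum to 54; max(0, 73 - 54) = 19.
Fisher 3: others sum to 57; max(0, 73 - 57) = 16.
Fisher 4: others sum to 56; max(0, 73 - 56) = 17.
Total collected = 0 + 19 + 16 + 17 = 52.

52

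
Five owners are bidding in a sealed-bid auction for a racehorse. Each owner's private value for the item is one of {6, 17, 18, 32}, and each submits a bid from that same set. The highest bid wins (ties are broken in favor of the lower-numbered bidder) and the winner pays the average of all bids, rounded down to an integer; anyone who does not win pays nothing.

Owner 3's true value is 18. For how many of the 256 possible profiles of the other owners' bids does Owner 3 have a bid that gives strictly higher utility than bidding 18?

15

Others bid (6, 6, 6, 32): truth gives 0; bid 32 gives 2 > 0. Violating.
Others bid (6, 6, 32, 6): truth gives 0; bid 32 gives 2 > 0. Violating.
Others bid (6, 18, 6, 6): truth gives 0; bid 32 gives 5 > 0. Violating.
Others bid (6, 18, 6, 17): truth gives 0; bid 32 gives 3 > 0. Violating.
Others bid (6, 6, 6, 6): truth gives 10; no alternative beats it.
Others bid (6, 6, 6, 17): truth gives 8; no alternative beats it.
(Checking all 256 profiles: 15 have a profitable deviation, 241 do not.)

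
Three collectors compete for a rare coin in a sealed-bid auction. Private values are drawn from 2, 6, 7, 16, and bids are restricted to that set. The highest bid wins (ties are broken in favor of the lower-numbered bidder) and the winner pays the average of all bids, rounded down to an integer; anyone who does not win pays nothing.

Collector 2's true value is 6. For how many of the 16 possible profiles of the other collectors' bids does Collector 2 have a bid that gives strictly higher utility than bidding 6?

Others bid (2, 7): truth gives 0; bid 7 gives 1 > 0. Violating.
Others bid (6, 2): truth gives 0; bid 7 gives 1 > 0. Violating.
Others bid (2, 2): truth gives 3; no alternative beats it.
Others bid (2, 6): truth gives 2; no alternative beats it.
(Checking all 16 profiles: 2 have a profitable deviation, 14 do not.)

2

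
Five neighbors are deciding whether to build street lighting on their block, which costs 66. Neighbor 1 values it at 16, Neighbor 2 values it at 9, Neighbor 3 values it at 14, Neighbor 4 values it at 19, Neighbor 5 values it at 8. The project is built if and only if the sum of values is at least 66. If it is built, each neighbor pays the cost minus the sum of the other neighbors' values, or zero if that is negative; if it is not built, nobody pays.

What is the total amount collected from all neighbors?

66

Total value 66 ≥ cost 66, so it is built.
Neighbor 1: others sum to 50; max(0, 66 - 50) = 16.
Neighbor 2: others sum to 57; max(0, 66 - 57) = 9.
Neighbor 3: others sum to 52; max(0, 66 - 52) = 14.
Neighbor 4: others sum to 47; max(0, 66 - 47) = 19.
Neighbor 5: others sum to 58; max(0, 66 - 58) = 8.
Total collected = 16 + 9 + 14 + 19 + 8 = 66.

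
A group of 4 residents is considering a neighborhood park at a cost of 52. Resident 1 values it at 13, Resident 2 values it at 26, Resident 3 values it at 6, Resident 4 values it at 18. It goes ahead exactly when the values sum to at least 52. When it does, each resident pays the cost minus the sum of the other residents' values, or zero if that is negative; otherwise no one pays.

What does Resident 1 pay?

Total value 63 ≥ cost 52, so the project is built.
The other residents' values sum to 50.
Cost minus that sum is 52 - 50 = 2.

2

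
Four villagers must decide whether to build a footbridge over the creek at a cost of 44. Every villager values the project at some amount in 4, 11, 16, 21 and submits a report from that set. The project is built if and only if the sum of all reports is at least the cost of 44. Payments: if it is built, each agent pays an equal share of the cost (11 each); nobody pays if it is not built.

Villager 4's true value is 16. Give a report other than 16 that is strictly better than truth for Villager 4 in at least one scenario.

21

Suppose Villager 1 reports 4, Villager 2 reports 4 and Villager 3 reports 16.
Report 16: project not built, utility 0.
Report 21: project built, pays 11, utility 16 - 11 = 5.
So reporting 21 beats truth here (5 > 0).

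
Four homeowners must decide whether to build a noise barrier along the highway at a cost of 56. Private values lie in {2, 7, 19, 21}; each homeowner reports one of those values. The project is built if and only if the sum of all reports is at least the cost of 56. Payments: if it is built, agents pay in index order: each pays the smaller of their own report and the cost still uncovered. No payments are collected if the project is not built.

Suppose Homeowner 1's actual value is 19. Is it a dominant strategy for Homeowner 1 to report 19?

Consider the case where Homeowner 2 reports 7, Homeowner 3 reports 21 and Homeowner 4 reports 21.
Truthful report 19: project built, pays 19, utility 19 - 19 = 0.
Report 7 instead: project built, pays 7, utility 19 - 7 = 12.
Since 12 > 0, reporting 7 is strictly better here, so truthful reporting is not dominant.

No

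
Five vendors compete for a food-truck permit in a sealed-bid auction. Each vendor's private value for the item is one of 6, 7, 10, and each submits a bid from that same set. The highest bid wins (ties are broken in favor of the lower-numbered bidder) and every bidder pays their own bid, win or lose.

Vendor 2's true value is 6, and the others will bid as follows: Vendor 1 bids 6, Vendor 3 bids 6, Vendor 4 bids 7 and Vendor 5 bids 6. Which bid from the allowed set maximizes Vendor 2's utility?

Bid 6: loses but pays 6, utility -6.
Bid 7: wins, pays 7, utility 6 - 7 = -1.
Bid 10: wins, pays 10, utility 6 - 10 = -4.
The best choice is 7 with utility -1.

7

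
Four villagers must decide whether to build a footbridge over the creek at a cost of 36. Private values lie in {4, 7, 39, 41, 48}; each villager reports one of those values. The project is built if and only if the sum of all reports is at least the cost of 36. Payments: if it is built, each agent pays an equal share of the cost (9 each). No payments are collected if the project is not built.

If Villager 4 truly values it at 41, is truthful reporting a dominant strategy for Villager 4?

Yes

Check each profile of the others' reports and compare truth against every alternative report.
Others report (4, 4, 4): truth gives 32, best alternative gives 32.
Others report (4, 4, 7): truth gives 32, best alternative gives 32.
Others report (4, 4, 39): truth gives 32, best alternative gives 32.
Others report (4, 4, 41): truth gives 32, best alternative gives 32.
Others report (4, 4, 48): truth gives 32, best alternative gives 32.
Others report (4, 7, 4): truth gives 32, best alternative gives 32.
(Remaining 119 profiles checked similarly; truth is weakly best in each.)
In every case the truthful report is at least as good as any alternative, so it is a dominant strategy.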